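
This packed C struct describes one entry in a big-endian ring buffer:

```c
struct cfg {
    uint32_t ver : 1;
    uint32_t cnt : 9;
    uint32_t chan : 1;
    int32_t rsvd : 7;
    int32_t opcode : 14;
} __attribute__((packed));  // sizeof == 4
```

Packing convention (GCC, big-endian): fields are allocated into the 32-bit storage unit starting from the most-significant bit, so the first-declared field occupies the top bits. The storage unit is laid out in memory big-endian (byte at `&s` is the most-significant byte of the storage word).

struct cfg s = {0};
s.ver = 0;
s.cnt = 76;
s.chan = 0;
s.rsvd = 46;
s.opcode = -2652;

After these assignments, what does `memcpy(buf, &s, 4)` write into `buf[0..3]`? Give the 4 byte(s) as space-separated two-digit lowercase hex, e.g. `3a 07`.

13 0b b5 a4

ver:1 = 0 → 0x0 << 31 → word 0x00000000
cnt:9 = 76 → 0x4c << 22 → word 0x13000000
chan:1 = 0 → 0x0 << 21 → word 0x13000000
rsvd:7 = 46 → 0x2e << 14 → word 0x130b8000
opcode:14 = -2652 → 0x35a4 << 0 → word 0x130bb5a4
word = 0x130bb5a4 → big-endian bytes:
  [0]=0x13  [1]=0x0b  [2]=0xb5  [3]=0xa4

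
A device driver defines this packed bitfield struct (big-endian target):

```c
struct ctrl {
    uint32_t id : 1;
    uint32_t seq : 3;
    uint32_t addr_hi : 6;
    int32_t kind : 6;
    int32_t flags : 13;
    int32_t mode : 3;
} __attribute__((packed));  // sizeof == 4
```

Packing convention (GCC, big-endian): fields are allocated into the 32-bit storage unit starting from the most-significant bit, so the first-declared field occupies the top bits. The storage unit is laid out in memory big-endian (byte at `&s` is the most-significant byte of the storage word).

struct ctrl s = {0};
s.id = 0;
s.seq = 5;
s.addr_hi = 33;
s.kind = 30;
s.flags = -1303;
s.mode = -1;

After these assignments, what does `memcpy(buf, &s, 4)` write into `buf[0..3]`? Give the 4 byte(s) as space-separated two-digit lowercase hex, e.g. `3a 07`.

58 5e d7 4f

[31+:1] id=0 & 0x1 = 0x0; word=0x00000000
[28+:3] seq=5 & 0x7 = 0x5; word=0x50000000
[22+:6] addr_hi=33 & 0x3f = 0x21; word=0x58400000
[16+:6] kind=30 & 0x3f = 0x1e; word=0x585e0000
[3+:13] flags=-1303 & 0x1fff = 0x1ae9; word=0x585ed748
[0+:3] mode=-1 & 0x7 = 0x7; word=0x585ed74f
word = 0x585ed74f → big-endian bytes:
  [0]=0x58  [1]=0x5e  [2]=0xd7  [3]=0x4f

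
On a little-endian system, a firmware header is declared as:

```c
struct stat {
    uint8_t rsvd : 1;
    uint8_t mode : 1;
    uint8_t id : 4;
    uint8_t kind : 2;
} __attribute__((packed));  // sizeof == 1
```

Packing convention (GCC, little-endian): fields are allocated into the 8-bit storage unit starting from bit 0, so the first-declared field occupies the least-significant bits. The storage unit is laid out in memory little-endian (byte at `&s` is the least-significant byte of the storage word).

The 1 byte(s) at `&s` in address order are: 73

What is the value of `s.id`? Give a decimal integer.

12

[0]=0x73 (little-endian) → word 0x73
rsvd:1 @ bit 0 → (0x73>>0)&0x1 = 0x1
mode:1 @ bit 1 → (0x73>>1)&0x1 = 0x1
id:4 @ bit 2 → (0x73>>2)&0xf = 0xc  ←
kind:2 @ bit 6 → (0x73>>6)&0x3 = 0x1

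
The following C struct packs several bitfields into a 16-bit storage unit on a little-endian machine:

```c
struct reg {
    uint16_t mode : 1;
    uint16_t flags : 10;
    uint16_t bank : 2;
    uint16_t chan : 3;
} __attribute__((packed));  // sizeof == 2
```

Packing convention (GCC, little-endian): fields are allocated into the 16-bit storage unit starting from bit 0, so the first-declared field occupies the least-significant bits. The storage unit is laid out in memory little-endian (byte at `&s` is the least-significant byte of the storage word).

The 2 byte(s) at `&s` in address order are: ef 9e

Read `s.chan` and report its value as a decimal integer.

4

[0]=0xef [1]=0x9e (little-endian) → word 0x9eef
mode [0+:1] = (word>>0) & 0x1 = 1
flags [1+:10] = (word>>1) & 0x3ff = 887
bank [11+:2] = (word>>11) & 0x3 = 3
chan [13+:3] = (word>>13) & 0x7 = 4  ←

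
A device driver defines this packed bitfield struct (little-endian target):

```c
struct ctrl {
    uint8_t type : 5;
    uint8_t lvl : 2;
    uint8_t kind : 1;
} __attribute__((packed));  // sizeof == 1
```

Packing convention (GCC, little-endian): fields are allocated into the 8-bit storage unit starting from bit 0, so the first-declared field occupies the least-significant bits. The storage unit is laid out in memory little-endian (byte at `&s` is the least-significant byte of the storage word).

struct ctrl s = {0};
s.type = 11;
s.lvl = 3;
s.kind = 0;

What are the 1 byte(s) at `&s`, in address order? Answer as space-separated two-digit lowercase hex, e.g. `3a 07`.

6b

type:5 = 11 → 0xb << 0 → word 0x0b
lvl:2 = 3 → 0x3 << 5 → word 0x6b
kind:1 = 0 → 0x0 << 7 → word 0x6b
word = 0x6b → little-endian bytes:
  [0]=0x6b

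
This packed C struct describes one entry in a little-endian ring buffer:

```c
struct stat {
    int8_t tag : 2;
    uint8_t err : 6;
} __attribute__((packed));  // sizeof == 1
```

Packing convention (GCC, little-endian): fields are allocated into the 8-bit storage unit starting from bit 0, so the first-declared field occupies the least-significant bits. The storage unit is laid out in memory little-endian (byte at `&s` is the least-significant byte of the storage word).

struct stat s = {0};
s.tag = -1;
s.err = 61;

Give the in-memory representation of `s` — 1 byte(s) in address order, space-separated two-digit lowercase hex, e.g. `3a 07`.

tag:2 = -1 → 0x3 << 0 → word 0x03
err:6 = 61 → 0x3d << 2 → word 0xf7
word = 0xf7 → little-endian bytes:
  [0]=0xf7

f7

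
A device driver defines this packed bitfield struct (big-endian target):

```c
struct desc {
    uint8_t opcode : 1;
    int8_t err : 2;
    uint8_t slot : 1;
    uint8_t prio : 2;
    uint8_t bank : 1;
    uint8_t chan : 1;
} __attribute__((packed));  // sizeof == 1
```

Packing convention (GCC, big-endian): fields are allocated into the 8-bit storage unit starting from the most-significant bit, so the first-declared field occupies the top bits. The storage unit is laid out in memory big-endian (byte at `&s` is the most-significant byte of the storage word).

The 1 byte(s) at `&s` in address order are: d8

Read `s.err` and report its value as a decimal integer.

[0]=0xd8 (big-endian) → word 0xd8
opcode [7+:1] = (word>>7) & 0x1 = 1
err [5+:2] = (word>>5) & 0x3 = 2  ←
slot [4+:1] = (word>>4) & 0x1 = 1
prio [2+:2] = (word>>2) & 0x3 = 2
bank [1+:1] = (word>>1) & 0x1 = 0
chan [0+:1] = (word>>0) & 0x1 = 0
err signed 2b, MSB=1: 2 - 4 = -2

-2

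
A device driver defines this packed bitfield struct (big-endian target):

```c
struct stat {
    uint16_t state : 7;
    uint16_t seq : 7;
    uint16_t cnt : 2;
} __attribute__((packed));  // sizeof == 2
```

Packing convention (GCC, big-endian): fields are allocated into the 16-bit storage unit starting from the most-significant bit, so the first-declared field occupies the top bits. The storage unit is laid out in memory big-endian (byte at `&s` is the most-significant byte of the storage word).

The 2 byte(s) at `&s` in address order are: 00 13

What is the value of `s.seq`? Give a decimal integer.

[0]=0x00 [1]=0x13 (big-endian) → word 0x0013
state:7 @ bit 9 → (0x0013>>9)&0x7f = 0x0
seq:7 @ bit 2 → (0x0013>>2)&0x7f = 0x4  ←
cnt:2 @ bit 0 → (0x0013>>0)&0x3 = 0x3

4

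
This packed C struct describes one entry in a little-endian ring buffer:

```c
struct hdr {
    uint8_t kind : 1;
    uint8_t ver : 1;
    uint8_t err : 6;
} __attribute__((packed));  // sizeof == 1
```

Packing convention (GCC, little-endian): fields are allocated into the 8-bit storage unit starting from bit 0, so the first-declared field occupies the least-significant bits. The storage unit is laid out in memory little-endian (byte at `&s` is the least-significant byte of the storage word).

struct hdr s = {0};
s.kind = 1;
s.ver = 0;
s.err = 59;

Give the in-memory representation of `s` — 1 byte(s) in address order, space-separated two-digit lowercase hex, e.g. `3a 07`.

ed

kind:1 = 1 → 0x1 << 0 → word 0x01
ver:1 = 0 → 0x0 << 1 → word 0x01
err:6 = 59 → 0x3b << 2 → word 0xed
word = 0xed → little-endian bytes:
  [0]=0xed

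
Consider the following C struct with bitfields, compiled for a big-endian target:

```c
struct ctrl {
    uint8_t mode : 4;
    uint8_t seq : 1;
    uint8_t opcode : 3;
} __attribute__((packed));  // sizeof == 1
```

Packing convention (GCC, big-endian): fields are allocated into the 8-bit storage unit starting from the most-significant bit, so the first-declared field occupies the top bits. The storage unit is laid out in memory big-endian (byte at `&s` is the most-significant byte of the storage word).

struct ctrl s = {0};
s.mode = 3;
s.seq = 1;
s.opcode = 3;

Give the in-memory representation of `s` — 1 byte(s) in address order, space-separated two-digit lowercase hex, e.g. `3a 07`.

3b

[4+:4] mode=3 & 0xf = 0x3; word=0x30
[3+:1] seq=1 & 0x1 = 0x1; word=0x38
[0+:3] opcode=3 & 0x7 = 0x3; word=0x3b
word = 0x3b → big-endian bytes:
  [0]=0x3b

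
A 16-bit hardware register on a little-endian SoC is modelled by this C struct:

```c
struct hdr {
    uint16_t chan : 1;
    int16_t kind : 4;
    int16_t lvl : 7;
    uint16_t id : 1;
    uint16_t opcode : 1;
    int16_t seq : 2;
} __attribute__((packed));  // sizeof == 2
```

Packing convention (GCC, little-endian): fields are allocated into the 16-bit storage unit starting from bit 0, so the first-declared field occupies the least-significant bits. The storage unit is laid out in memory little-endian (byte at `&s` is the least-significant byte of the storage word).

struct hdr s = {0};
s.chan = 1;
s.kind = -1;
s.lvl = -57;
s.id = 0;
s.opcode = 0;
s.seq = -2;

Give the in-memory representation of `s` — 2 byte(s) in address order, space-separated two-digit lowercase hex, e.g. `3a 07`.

ff 88

[0+:1] chan=1 & 0x1 = 0x1; word=0x0001
[1+:4] kind=-1 & 0xf = 0xf; word=0x001f
[5+:7] lvl=-57 & 0x7f = 0x47; word=0x08ff
[12+:1] id=0 & 0x1 = 0x0; word=0x08ff
[13+:1] opcode=0 & 0x1 = 0x0; word=0x08ff
[14+:2] seq=-2 & 0x3 = 0x2; word=0x88ff
word = 0x88ff → little-endian bytes:
  [0]=0xff  [1]=0x88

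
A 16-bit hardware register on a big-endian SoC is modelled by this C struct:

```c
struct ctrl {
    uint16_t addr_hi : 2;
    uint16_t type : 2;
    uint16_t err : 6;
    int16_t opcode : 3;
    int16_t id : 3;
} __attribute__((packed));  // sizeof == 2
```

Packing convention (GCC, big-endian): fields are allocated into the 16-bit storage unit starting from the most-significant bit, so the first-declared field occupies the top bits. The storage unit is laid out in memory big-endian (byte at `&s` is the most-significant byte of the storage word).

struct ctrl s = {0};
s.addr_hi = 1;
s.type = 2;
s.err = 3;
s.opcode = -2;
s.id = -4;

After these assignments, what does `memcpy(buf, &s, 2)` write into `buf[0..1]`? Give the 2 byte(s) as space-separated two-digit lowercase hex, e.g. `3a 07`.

60 f4

addr_hi (2b) val=1 bits=0x1 at bit 14: 0x4000
type (2b) val=2 bits=0x2 at bit 12: 0x6000
err (6b) val=3 bits=0x3 at bit 6: 0x60c0
opcode (3b) val=-2 bits=0x6 at bit 3: 0x60f0
id (3b) val=-4 bits=0x4 at bit 0: 0x60f4
word = 0x60f4 → big-endian bytes:
  [0]=0x60  [1]=0xf4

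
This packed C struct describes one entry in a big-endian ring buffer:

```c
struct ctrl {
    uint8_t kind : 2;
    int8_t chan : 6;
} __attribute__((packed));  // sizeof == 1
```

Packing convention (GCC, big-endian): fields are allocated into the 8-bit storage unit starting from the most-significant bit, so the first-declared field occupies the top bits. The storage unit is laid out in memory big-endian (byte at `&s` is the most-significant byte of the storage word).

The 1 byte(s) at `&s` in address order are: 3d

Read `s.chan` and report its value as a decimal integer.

[0]=0x3d (big-endian) → word 0x3d
kind:2 @ bit 6 → (0x3d>>6)&0x3 = 0x0
chan:6 @ bit 0 → (0x3d>>0)&0x3f = 0x3d  ←
chan signed 6b, MSB=1: 61 - 64 = -3

-3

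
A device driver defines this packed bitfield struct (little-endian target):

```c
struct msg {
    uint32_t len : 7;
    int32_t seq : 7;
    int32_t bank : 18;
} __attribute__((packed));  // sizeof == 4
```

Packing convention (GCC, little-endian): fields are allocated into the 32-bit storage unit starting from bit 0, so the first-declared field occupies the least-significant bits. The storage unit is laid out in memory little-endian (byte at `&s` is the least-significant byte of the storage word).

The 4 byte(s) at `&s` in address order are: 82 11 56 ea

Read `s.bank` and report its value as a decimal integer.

-22184

[0]=0x82 [1]=0x11 [2]=0x56 [3]=0xea (little-endian) → word 0xea561182
len [0+:7] = (word>>0) & 0x7f = 2
seq [7+:7] = (word>>7) & 0x7f = 35
bank [14+:18] = (word>>14) & 0x3ffff = 239960  ←
bank signed 18b, MSB=1: 239960 - 262144 = -22184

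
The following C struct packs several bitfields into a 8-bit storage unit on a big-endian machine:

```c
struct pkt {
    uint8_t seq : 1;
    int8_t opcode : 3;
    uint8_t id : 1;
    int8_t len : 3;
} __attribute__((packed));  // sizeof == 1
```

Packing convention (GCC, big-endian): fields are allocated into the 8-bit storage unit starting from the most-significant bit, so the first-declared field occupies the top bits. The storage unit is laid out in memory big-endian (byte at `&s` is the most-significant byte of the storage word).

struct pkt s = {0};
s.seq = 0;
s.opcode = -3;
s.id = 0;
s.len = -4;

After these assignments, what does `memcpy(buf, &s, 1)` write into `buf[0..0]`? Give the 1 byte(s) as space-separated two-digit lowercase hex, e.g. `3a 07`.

54

seq:1 = 0 → 0x0 << 7 → word 0x00
opcode:3 = -3 → 0x5 << 4 → word 0x50
id:1 = 0 → 0x0 << 3 → word 0x50
len:3 = -4 → 0x4 << 0 → word 0x54
word = 0x54 → big-endian bytes:
  [0]=0x54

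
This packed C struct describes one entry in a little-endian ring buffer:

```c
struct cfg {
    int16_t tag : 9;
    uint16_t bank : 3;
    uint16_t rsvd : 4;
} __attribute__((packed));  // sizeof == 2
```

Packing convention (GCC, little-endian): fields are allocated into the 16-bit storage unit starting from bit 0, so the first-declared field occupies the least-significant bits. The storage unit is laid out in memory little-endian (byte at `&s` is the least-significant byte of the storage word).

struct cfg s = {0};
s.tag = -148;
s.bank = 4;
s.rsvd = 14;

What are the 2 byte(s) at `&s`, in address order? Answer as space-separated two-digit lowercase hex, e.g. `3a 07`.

tag:9 = -148 → 0x16c << 0 → word 0x016c
bank:3 = 4 → 0x4 << 9 → word 0x096c
rsvd:4 = 14 → 0xe << 12 → word 0xe96c
word = 0xe96c → little-endian bytes:
  [0]=0x6c  [1]=0xe9

6c e9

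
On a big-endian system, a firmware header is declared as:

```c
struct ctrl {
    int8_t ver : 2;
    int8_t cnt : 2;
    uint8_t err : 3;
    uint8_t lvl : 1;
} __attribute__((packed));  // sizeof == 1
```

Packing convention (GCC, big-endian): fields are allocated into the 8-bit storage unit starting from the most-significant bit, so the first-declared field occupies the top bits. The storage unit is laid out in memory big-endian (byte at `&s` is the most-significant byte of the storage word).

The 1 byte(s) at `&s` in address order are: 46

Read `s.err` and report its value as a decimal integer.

[0]=0x46 (big-endian) → word 0x46
ver [6+:2] = (word>>6) & 0x3 = 1
cnt [4+:2] = (word>>4) & 0x3 = 0
err [1+:3] = (word>>1) & 0x7 = 3  ←
lvl [0+:1] = (word>>0) & 0x1 = 0

3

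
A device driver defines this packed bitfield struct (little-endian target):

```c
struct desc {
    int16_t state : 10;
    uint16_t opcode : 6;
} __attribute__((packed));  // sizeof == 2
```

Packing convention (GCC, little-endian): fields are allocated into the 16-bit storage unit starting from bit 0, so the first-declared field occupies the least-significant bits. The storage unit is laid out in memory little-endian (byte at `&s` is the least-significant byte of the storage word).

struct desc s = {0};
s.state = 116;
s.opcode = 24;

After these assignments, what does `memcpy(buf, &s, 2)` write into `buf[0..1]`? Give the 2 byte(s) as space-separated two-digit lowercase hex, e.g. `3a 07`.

74 60

state (10b) val=116 bits=0x74 at bit 0: 0x0074
opcode (6b) val=24 bits=0x18 at bit 10: 0x6074
word = 0x6074 → little-endian bytes:
  [0]=0x74  [1]=0x60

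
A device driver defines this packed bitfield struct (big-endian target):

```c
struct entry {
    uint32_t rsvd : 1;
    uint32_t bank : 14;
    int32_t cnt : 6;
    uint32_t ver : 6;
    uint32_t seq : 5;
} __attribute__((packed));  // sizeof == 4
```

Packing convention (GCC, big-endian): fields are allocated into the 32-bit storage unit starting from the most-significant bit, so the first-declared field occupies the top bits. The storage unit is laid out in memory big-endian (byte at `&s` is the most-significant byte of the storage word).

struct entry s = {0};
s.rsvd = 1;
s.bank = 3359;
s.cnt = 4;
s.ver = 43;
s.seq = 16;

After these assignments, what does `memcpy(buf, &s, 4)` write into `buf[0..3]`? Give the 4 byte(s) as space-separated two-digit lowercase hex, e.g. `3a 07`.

rsvd:1 = 1 → 0x1 << 31 → word 0x80000000
bank:14 = 3359 → 0xd1f << 17 → word 0x9a3e0000
cnt:6 = 4 → 0x4 << 11 → word 0x9a3e2000
ver:6 = 43 → 0x2b << 5 → word 0x9a3e2560
seq:5 = 16 → 0x10 << 0 → word 0x9a3e2570
word = 0x9a3e2570 → big-endian bytes:
  [0]=0x9a  [1]=0x3e  [2]=0x25  [3]=0x70

9a 3e 25 70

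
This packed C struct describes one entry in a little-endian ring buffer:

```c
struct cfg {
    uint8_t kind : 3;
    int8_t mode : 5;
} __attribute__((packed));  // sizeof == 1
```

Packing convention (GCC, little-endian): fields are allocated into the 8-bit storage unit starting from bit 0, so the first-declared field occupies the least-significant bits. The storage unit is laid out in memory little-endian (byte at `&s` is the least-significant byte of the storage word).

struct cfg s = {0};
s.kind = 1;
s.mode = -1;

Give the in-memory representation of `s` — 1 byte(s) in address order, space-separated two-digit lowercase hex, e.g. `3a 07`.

kind:3 = 1 → 0x1 << 0 → word 0x01
mode:5 = -1 → 0x1f << 3 → word 0xf9
word = 0xf9 → little-endian bytes:
  [0]=0xf9

f9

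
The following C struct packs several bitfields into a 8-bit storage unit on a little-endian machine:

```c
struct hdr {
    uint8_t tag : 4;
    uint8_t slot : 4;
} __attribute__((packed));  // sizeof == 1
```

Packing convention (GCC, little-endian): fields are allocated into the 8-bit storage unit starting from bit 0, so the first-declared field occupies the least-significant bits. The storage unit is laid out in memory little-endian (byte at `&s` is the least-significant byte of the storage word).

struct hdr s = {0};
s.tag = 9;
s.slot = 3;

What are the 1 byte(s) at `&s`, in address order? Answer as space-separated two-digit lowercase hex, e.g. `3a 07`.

39

tag (4b) val=9 bits=0x9 at bit 0: 0x09
slot (4b) val=3 bits=0x3 at bit 4: 0x39
word = 0x39 → little-endian bytes:
  [0]=0x39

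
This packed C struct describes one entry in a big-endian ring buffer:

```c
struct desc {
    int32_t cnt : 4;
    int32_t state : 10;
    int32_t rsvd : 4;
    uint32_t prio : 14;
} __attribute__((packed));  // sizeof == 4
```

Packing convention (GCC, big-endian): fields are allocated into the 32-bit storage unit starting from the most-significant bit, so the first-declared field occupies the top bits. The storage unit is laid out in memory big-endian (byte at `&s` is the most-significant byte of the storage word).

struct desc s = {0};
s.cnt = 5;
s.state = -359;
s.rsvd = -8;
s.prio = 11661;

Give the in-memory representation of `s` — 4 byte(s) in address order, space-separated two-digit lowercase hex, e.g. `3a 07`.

5a 66 2d 8d

cnt (4b) val=5 bits=0x5 at bit 28: 0x50000000
state (10b) val=-359 bits=0x299 at bit 18: 0x5a640000
rsvd (4b) val=-8 bits=0x8 at bit 14: 0x5a660000
prio (14b) val=11661 bits=0x2d8d at bit 0: 0x5a662d8d
word = 0x5a662d8d → big-endian bytes:
  [0]=0x5a  [1]=0x66  [2]=0x2d  [3]=0x8d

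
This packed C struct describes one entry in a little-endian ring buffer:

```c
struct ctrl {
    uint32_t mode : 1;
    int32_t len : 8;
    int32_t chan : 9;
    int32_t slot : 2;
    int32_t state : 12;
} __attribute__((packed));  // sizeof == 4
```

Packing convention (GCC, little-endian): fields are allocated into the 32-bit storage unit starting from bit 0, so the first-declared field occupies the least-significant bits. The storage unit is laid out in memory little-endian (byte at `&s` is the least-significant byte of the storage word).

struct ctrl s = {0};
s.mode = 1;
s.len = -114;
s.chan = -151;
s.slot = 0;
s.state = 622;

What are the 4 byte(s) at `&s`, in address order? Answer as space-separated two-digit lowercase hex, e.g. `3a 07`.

1d d3 e2 26

[0+:1] mode=1 & 0x1 = 0x1; word=0x00000001
[1+:8] len=-114 & 0xff = 0x8e; word=0x0000011d
[9+:9] chan=-151 & 0x1ff = 0x169; word=0x0002d31d
[18+:2] slot=0 & 0x3 = 0x0; word=0x0002d31d
[20+:12] state=622 & 0xfff = 0x26e; word=0x26e2d31d
word = 0x26e2d31d → little-endian bytes:
  [0]=0x1d  [1]=0xd3  [2]=0xe2  [3]=0x26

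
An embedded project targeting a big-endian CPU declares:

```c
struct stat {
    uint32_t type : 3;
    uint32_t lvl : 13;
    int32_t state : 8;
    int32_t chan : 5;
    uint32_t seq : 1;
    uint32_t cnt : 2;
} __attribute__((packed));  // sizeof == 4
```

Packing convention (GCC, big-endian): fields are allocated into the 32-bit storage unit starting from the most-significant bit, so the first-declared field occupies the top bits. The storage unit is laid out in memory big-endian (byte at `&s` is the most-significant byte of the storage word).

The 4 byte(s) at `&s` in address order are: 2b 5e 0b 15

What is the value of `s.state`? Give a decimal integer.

11

[0]=0x2b [1]=0x5e [2]=0x0b [3]=0x15 (big-endian) → word 0x2b5e0b15
type:3 @ bit 29 → (0x2b5e0b15>>29)&0x7 = 0x1
lvl:13 @ bit 16 → (0x2b5e0b15>>16)&0x1fff = 0xb5e
state:8 @ bit 8 → (0x2b5e0b15>>8)&0xff = 0xb  ←
chan:5 @ bit 3 → (0x2b5e0b15>>3)&0x1f = 0x2
seq:1 @ bit 2 → (0x2b5e0b15>>2)&0x1 = 0x1
cnt:2 @ bit 0 → (0x2b5e0b15>>0)&0x3 = 0x1
state signed 8b, MSB=0: value = 11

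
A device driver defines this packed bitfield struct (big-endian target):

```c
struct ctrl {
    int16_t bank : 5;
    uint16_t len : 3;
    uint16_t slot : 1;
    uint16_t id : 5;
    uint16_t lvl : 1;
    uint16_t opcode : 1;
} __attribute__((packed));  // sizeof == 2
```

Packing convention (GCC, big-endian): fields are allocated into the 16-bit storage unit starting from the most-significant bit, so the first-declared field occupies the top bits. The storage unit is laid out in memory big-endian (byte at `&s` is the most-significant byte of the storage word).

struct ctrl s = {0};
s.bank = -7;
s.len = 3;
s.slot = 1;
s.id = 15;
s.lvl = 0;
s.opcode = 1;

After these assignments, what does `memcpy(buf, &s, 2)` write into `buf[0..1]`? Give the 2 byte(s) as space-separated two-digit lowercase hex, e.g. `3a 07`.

cb bd

bank:5 = -7 → 0x19 << 11 → word 0xc800
len:3 = 3 → 0x3 << 8 → word 0xcb00
slot:1 = 1 → 0x1 << 7 → word 0xcb80
id:5 = 15 → 0xf << 2 → word 0xcbbc
lvl:1 = 0 → 0x0 << 1 → word 0xcbbc
opcode:1 = 1 → 0x1 << 0 → word 0xcbbd
word = 0xcbbd → big-endian bytes:
  [0]=0xcb  [1]=0xbd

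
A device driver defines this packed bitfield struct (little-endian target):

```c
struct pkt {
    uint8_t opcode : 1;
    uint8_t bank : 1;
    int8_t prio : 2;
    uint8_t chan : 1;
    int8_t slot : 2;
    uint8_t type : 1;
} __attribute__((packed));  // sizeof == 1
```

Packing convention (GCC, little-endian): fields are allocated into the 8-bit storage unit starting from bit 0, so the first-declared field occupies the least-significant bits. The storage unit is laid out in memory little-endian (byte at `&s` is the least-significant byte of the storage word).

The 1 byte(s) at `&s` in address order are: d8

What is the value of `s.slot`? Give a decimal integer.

[0]=0xd8 (little-endian) → word 0xd8
opcode:1 @ bit 0 → (0xd8>>0)&0x1 = 0x0
bank:1 @ bit 1 → (0xd8>>1)&0x1 = 0x0
prio:2 @ bit 2 → (0xd8>>2)&0x3 = 0x2
chan:1 @ bit 4 → (0xd8>>4)&0x1 = 0x1
slot:2 @ bit 5 → (0xd8>>5)&0x3 = 0x2  ←
type:1 @ bit 7 → (0xd8>>7)&0x1 = 0x1
slot signed 2b, MSB=1: 2 - 4 = -2

-2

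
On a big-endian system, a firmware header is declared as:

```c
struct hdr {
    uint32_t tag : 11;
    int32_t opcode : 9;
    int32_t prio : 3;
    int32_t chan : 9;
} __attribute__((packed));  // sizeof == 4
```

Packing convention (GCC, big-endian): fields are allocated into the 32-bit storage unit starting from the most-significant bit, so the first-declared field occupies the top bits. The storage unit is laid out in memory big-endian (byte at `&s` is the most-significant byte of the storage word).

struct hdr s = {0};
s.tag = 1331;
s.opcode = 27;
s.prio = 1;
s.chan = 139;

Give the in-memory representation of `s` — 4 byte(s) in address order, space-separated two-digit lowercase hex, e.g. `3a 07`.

a6 61 b2 8b

tag (11b) val=1331 bits=0x533 at bit 21: 0xa6600000
opcode (9b) val=27 bits=0x1b at bit 12: 0xa661b000
prio (3b) val=1 bits=0x1 at bit 9: 0xa661b200
chan (9b) val=139 bits=0x8b at bit 0: 0xa661b28b
word = 0xa661b28b → big-endian bytes:
  [0]=0xa6  [1]=0x61  [2]=0xb2  [3]=0x8b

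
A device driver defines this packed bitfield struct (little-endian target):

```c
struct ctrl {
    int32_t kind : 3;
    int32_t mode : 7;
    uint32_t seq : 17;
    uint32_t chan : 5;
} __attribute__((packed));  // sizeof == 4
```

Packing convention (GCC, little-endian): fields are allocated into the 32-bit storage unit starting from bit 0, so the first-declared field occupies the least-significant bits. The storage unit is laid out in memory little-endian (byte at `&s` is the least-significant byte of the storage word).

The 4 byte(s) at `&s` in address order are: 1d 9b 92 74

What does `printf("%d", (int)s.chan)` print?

14

[0]=0x1d [1]=0x9b [2]=0x92 [3]=0x74 (little-endian) → word 0x74929b1d
kind:3 @ bit 0 → (0x74929b1d>>0)&0x7 = 0x5
mode:7 @ bit 3 → (0x74929b1d>>3)&0x7f = 0x63
seq:17 @ bit 10 → (0x74929b1d>>10)&0x1ffff = 0x124a6
chan:5 @ bit 27 → (0x74929b1d>>27)&0x1f = 0xe  ←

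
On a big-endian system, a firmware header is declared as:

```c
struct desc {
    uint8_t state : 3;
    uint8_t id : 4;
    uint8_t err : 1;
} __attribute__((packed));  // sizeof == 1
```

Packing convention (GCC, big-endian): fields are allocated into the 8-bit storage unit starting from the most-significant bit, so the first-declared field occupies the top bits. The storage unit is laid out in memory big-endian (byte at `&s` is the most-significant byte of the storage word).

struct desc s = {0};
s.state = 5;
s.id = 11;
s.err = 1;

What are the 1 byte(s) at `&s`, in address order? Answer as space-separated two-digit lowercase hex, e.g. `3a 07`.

b7

state:3 = 5 → 0x5 << 5 → word 0xa0
id:4 = 11 → 0xb << 1 → word 0xb6
err:1 = 1 → 0x1 << 0 → word 0xb7
word = 0xb7 → big-endian bytes:
  [0]=0xb7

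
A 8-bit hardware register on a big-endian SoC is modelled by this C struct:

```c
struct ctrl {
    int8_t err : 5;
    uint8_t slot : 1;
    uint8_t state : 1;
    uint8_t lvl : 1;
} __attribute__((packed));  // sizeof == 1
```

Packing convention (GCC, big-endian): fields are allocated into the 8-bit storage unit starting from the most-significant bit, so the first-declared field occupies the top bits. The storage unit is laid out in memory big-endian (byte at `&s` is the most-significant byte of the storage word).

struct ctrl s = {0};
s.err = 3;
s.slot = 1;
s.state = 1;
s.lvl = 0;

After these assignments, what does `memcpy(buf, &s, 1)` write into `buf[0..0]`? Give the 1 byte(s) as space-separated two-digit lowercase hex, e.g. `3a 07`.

1e

[3+:5] err=3 & 0x1f = 0x3; word=0x18
[2+:1] slot=1 & 0x1 = 0x1; word=0x1c
[1+:1] state=1 & 0x1 = 0x1; word=0x1e
[0+:1] lvl=0 & 0x1 = 0x0; word=0x1e
word = 0x1e → big-endian bytes:
  [0]=0x1e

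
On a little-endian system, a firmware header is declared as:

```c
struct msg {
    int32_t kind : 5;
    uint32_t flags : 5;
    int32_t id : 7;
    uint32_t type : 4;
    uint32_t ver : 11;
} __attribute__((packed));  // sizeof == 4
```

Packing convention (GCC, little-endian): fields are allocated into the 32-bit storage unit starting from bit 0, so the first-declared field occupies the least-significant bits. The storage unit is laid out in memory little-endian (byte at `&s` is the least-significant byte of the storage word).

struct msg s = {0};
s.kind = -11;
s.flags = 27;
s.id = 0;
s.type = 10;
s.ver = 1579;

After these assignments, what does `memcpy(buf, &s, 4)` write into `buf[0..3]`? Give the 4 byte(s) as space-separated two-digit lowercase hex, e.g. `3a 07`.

75 03 74 c5

[0+:5] kind=-11 & 0x1f = 0x15; word=0x00000015
[5+:5] flags=27 & 0x1f = 0x1b; word=0x00000375
[10+:7] id=0 & 0x7f = 0x0; word=0x00000375
[17+:4] type=10 & 0xf = 0xa; word=0x00140375
[21+:11] ver=1579 & 0x7ff = 0x62b; word=0xc5740375
word = 0xc5740375 → little-endian bytes:
  [0]=0x75  [1]=0x03  [2]=0x74  [3]=0xc5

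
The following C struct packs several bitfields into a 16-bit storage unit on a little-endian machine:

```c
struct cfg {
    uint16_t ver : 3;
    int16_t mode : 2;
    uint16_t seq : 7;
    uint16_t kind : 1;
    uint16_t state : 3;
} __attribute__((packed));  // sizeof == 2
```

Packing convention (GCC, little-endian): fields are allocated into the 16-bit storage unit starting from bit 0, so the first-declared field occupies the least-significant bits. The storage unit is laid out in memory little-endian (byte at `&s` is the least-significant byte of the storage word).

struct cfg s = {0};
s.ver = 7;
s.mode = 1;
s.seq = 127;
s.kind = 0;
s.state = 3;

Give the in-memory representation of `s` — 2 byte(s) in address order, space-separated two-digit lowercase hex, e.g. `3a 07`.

ef 6f

ver (3b) val=7 bits=0x7 at bit 0: 0x0007
mode (2b) val=1 bits=0x1 at bit 3: 0x000f
seq (7b) val=127 bits=0x7f at bit 5: 0x0fef
kind (1b) val=0 bits=0x0 at bit 12: 0x0fef
state (3b) val=3 bits=0x3 at bit 13: 0x6fef
word = 0x6fef → little-endian bytes:
  [0]=0xef  [1]=0x6f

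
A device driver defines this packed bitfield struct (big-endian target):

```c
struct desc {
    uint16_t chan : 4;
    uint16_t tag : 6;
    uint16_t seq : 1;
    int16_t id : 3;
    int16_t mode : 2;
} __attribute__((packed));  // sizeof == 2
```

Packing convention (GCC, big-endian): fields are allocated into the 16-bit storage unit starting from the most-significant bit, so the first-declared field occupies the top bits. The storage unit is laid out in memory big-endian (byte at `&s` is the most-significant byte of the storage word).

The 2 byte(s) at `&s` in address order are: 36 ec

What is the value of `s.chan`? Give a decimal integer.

[0]=0x36 [1]=0xec (big-endian) → word 0x36ec
chan [12+:4] = (word>>12) & 0xf = 3  ←
tag [6+:6] = (word>>6) & 0x3f = 27
seq [5+:1] = (word>>5) & 0x1 = 1
id [2+:3] = (word>>2) & 0x7 = 3
mode [0+:2] = (word>>0) & 0x3 = 0

3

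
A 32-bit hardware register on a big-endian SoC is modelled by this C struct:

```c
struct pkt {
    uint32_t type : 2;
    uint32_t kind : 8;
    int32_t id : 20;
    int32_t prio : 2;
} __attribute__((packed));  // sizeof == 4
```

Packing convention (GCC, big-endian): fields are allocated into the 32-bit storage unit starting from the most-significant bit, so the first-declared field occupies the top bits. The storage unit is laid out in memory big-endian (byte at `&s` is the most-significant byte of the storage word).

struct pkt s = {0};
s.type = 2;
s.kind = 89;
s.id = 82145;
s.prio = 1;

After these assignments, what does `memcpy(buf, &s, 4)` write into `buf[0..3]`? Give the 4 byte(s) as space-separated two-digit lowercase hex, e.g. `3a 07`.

[30+:2] type=2 & 0x3 = 0x2; word=0x80000000
[22+:8] kind=89 & 0xff = 0x59; word=0x96400000
[2+:20] id=82145 & 0xfffff = 0x140e1; word=0x96450384
[0+:2] prio=1 & 0x3 = 0x1; word=0x96450385
word = 0x96450385 → big-endian bytes:
  [0]=0x96  [1]=0x45  [2]=0x03  [3]=0x85

96 45 03 85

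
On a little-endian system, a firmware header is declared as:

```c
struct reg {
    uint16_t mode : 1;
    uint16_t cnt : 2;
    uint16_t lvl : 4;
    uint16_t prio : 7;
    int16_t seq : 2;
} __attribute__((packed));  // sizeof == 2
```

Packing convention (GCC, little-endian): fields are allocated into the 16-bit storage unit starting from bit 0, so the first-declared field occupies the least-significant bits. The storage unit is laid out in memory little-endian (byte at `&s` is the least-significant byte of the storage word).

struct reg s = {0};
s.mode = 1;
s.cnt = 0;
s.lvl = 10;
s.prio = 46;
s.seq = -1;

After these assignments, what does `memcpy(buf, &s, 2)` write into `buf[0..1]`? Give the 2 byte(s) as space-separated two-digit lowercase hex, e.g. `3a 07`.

51 d7

[0+:1] mode=1 & 0x1 = 0x1; word=0x0001
[1+:2] cnt=0 & 0x3 = 0x0; word=0x0001
[3+:4] lvl=10 & 0xf = 0xa; word=0x0051
[7+:7] prio=46 & 0x7f = 0x2e; word=0x1751
[14+:2] seq=-1 & 0x3 = 0x3; word=0xd751
word = 0xd751 → little-endian bytes:
  [0]=0x51  [1]=0xd7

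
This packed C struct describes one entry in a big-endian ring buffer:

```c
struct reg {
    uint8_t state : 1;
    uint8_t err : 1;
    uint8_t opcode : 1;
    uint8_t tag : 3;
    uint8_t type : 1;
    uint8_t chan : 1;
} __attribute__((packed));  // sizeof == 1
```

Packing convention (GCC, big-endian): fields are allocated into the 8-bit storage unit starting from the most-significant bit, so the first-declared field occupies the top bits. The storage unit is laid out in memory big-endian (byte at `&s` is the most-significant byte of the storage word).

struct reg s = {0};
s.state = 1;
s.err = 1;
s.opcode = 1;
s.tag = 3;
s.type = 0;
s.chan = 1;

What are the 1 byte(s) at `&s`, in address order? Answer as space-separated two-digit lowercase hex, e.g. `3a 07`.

[7+:1] state=1 & 0x1 = 0x1; word=0x80
[6+:1] err=1 & 0x1 = 0x1; word=0xc0
[5+:1] opcode=1 & 0x1 = 0x1; word=0xe0
[2+:3] tag=3 & 0x7 = 0x3; word=0xec
[1+:1] type=0 & 0x1 = 0x0; word=0xec
[0+:1] chan=1 & 0x1 = 0x1; word=0xed
word = 0xed → big-endian bytes:
  [0]=0xed

ed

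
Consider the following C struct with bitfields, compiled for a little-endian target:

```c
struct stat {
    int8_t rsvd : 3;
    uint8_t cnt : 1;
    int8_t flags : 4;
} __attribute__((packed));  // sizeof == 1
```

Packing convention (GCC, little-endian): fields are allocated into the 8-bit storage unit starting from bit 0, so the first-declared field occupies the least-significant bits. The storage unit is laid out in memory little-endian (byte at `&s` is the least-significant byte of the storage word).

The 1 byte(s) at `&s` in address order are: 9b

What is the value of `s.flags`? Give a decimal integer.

[0]=0x9b (little-endian) → word 0x9b
rsvd [0+:3] = (word>>0) & 0x7 = 3
cnt [3+:1] = (word>>3) & 0x1 = 1
flags [4+:4] = (word>>4) & 0xf = 9  ←
flags signed 4b, MSB=1: 9 - 16 = -7

-7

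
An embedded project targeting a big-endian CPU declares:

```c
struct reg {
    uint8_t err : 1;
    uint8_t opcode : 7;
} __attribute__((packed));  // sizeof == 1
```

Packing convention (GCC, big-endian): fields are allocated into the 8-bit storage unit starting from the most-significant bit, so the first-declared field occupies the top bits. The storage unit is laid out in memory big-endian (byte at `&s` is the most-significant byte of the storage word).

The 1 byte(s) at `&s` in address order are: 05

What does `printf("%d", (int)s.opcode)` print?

[0]=0x05 (big-endian) → word 0x05
err [7+:1] = (word>>7) & 0x1 = 0
opcode [0+:7] = (word>>0) & 0x7f = 5  ←

5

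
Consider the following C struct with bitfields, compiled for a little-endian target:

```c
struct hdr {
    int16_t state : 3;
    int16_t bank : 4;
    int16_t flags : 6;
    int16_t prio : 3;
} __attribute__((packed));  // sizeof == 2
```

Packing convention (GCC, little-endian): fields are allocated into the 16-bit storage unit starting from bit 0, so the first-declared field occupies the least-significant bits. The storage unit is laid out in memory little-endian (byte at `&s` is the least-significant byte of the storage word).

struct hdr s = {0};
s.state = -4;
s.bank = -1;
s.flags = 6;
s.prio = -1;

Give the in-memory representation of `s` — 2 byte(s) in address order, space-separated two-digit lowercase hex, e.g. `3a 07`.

7c e3

state:3 = -4 → 0x4 << 0 → word 0x0004
bank:4 = -1 → 0xf << 3 → word 0x007c
flags:6 = 6 → 0x6 << 7 → word 0x037c
prio:3 = -1 → 0x7 << 13 → word 0xe37c
word = 0xe37c → little-endian bytes:
  [0]=0x7c  [1]=0xe3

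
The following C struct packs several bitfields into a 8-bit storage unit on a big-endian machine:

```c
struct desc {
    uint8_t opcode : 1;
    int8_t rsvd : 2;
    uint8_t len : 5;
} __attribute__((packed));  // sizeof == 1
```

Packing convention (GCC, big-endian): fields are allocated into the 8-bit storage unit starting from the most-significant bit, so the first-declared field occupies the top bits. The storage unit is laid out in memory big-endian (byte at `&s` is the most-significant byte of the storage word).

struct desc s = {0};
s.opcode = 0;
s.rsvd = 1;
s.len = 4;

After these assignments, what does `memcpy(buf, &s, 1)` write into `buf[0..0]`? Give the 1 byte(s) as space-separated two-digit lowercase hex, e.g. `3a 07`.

[7+:1] opcode=0 & 0x1 = 0x0; word=0x00
[5+:2] rsvd=1 & 0x3 = 0x1; word=0x20
[0+:5] len=4 & 0x1f = 0x4; word=0x24
word = 0x24 → big-endian bytes:
  [0]=0x24

24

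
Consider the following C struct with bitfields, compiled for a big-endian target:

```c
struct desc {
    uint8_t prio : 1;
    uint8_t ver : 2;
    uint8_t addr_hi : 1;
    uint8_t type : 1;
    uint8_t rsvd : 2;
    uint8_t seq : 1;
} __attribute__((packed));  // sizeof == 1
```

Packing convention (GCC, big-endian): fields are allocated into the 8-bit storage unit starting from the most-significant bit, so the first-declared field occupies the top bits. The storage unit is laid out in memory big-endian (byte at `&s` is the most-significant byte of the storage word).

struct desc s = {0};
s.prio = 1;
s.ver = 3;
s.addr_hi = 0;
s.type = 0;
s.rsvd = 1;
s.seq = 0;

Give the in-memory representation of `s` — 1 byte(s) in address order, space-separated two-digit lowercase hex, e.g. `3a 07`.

e2

prio (1b) val=1 bits=0x1 at bit 7: 0x80
ver (2b) val=3 bits=0x3 at bit 5: 0xe0
addr_hi (1b) val=0 bits=0x0 at bit 4: 0xe0
type (1b) val=0 bits=0x0 at bit 3: 0xe0
rsvd (2b) val=1 bits=0x1 at bit 1: 0xe2
seq (1b) val=0 bits=0x0 at bit 0: 0xe2
word = 0xe2 → big-endian bytes:
  [0]=0xe2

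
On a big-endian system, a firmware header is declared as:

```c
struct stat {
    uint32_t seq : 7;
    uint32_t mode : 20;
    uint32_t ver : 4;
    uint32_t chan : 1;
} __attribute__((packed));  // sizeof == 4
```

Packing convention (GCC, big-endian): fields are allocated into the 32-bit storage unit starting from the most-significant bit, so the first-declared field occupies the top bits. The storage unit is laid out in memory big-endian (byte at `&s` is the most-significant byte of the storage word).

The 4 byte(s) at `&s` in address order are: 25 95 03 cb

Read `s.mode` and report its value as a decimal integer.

829470

[0]=0x25 [1]=0x95 [2]=0x03 [3]=0xcb (big-endian) → word 0x259503cb
seq:7 @ bit 25 → (0x259503cb>>25)&0x7f = 0x12
mode:20 @ bit 5 → (0x259503cb>>5)&0xfffff = 0xca81e  ←
ver:4 @ bit 1 → (0x259503cb>>1)&0xf = 0x5
chan:1 @ bit 0 → (0x259503cb>>0)&0x1 = 0x1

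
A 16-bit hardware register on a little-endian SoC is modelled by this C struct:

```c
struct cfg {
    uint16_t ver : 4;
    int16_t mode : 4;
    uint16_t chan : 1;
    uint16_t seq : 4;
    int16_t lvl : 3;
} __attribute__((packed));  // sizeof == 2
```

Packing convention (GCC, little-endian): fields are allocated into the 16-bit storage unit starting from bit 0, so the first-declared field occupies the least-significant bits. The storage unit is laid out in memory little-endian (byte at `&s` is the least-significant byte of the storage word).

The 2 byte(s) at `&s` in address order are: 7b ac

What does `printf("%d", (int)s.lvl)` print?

-3

[0]=0x7b [1]=0xac (little-endian) → word 0xac7b
ver:4 @ bit 0 → (0xac7b>>0)&0xf = 0xb
mode:4 @ bit 4 → (0xac7b>>4)&0xf = 0x7
chan:1 @ bit 8 → (0xac7b>>8)&0x1 = 0x0
seq:4 @ bit 9 → (0xac7b>>9)&0xf = 0x6
lvl:3 @ bit 13 → (0xac7b>>13)&0x7 = 0x5  ←
lvl signed 3b, MSB=1: 5 - 8 = -3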